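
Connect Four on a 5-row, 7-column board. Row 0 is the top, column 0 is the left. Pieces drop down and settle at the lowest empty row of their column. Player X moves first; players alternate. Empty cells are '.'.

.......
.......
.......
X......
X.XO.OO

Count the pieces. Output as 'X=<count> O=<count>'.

X=3 O=3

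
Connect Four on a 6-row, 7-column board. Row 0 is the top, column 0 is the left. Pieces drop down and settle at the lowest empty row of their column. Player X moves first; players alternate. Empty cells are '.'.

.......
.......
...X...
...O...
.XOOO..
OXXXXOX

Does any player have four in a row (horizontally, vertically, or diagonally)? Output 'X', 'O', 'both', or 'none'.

X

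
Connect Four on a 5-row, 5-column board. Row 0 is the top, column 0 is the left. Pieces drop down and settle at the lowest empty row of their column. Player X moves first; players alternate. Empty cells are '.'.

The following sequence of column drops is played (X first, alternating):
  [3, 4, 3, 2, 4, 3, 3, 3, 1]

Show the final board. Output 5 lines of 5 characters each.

Move 1: X drops in col 3, lands at row 4
Move 2: O drops in col 4, lands at row 4
Move 3: X drops in col 3, lands at row 3
Move 4: O drops in col 2, lands at row 4
Move 5: X drops in col 4, lands at row 3
Move 6: O drops in col 3, lands at row 2
Move 7: X drops in col 3, lands at row 1
Move 8: O drops in col 3, lands at row 0
Move 9: X drops in col 1, lands at row 4

Answer: ...O.
...X.
...O.
...XX
.XOXO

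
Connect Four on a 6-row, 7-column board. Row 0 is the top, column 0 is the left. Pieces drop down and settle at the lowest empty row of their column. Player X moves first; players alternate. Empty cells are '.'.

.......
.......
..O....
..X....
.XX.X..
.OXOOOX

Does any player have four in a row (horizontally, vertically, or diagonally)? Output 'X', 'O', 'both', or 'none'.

none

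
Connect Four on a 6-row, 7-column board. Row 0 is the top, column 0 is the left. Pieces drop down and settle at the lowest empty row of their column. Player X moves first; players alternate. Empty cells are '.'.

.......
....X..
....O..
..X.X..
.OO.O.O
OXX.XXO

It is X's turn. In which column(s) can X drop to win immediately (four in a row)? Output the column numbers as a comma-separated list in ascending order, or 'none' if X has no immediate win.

col 0: drop X → no win
col 1: drop X → no win
col 2: drop X → no win
col 3: drop X → WIN!
col 4: drop X → no win
col 5: drop X → no win
col 6: drop X → no win

Answer: 3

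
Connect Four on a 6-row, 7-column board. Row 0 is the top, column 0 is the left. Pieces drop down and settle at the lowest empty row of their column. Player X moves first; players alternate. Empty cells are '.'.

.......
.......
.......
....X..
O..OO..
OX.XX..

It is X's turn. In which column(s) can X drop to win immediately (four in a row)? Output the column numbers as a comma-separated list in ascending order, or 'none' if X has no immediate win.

Answer: 2

Derivation:
col 0: drop X → no win
col 1: drop X → no win
col 2: drop X → WIN!
col 3: drop X → no win
col 4: drop X → no win
col 5: drop X → no win
col 6: drop X → no win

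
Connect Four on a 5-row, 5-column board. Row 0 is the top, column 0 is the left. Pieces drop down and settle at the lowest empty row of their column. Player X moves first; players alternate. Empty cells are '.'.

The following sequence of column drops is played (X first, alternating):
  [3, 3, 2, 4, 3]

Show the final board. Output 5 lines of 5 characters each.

Answer: .....
.....
...X.
...O.
..XXO

Derivation:
Move 1: X drops in col 3, lands at row 4
Move 2: O drops in col 3, lands at row 3
Move 3: X drops in col 2, lands at row 4
Move 4: O drops in col 4, lands at row 4
Move 5: X drops in col 3, lands at row 2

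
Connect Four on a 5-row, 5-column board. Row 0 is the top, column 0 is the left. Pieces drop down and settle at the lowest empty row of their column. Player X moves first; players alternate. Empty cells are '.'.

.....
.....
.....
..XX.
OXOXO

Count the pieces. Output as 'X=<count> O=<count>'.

X=4 O=3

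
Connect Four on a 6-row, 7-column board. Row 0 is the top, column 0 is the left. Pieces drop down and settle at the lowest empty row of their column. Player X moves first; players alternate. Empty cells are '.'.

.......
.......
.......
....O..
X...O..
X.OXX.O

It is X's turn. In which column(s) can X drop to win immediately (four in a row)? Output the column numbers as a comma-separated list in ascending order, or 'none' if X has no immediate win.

Answer: none

Derivation:
col 0: drop X → no win
col 1: drop X → no win
col 2: drop X → no win
col 3: drop X → no win
col 4: drop X → no win
col 5: drop X → no win
col 6: drop X → no win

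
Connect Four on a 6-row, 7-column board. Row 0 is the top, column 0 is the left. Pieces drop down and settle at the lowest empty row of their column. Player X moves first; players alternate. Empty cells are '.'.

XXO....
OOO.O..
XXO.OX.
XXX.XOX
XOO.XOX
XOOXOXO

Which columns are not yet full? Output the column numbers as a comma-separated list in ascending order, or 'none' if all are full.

Answer: 3,4,5,6

Derivation:
col 0: top cell = 'X' → FULL
col 1: top cell = 'X' → FULL
col 2: top cell = 'O' → FULL
col 3: top cell = '.' → open
col 4: top cell = '.' → open
col 5: top cell = '.' → open
col 6: top cell = '.' → open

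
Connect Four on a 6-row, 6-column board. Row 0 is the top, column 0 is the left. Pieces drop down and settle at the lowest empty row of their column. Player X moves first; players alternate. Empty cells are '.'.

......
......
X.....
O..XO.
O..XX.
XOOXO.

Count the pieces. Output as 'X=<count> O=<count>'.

X=6 O=6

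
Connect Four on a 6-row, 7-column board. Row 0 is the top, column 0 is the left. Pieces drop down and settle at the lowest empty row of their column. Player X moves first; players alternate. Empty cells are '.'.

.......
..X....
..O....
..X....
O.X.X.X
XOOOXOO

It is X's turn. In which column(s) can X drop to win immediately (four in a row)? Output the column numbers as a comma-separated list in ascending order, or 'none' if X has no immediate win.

col 0: drop X → no win
col 1: drop X → no win
col 2: drop X → no win
col 3: drop X → no win
col 4: drop X → no win
col 5: drop X → no win
col 6: drop X → no win

Answer: none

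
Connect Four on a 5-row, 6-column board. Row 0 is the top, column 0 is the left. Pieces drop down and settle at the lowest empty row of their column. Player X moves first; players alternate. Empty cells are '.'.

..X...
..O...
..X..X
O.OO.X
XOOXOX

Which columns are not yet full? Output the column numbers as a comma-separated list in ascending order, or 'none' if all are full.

Answer: 0,1,3,4,5

Derivation:
col 0: top cell = '.' → open
col 1: top cell = '.' → open
col 2: top cell = 'X' → FULL
col 3: top cell = '.' → open
col 4: top cell = '.' → open
col 5: top cell = '.' → open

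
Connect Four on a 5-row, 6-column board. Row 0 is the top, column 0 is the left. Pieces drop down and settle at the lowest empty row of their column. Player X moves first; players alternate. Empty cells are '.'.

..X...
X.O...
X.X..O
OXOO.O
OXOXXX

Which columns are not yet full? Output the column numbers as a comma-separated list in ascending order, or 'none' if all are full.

Answer: 0,1,3,4,5

Derivation:
col 0: top cell = '.' → open
col 1: top cell = '.' → open
col 2: top cell = 'X' → FULL
col 3: top cell = '.' → open
col 4: top cell = '.' → open
col 5: top cell = '.' → open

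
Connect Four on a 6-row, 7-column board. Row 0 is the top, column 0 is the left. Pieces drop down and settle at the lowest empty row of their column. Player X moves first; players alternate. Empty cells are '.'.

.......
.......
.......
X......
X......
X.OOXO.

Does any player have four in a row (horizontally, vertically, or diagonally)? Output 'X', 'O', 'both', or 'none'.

none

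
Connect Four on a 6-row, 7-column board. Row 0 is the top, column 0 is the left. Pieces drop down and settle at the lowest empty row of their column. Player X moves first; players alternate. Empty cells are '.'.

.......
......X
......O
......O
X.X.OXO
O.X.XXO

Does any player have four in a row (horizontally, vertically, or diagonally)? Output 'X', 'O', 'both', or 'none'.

O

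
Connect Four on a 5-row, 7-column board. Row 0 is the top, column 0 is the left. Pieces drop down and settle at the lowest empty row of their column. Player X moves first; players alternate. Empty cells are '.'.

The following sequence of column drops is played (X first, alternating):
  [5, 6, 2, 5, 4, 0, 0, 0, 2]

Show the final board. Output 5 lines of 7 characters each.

Answer: .......
.......
O......
X.X..O.
O.X.XXO

Derivation:
Move 1: X drops in col 5, lands at row 4
Move 2: O drops in col 6, lands at row 4
Move 3: X drops in col 2, lands at row 4
Move 4: O drops in col 5, lands at row 3
Move 5: X drops in col 4, lands at row 4
Move 6: O drops in col 0, lands at row 4
Move 7: X drops in col 0, lands at row 3
Move 8: O drops in col 0, lands at row 2
Move 9: X drops in col 2, lands at row 3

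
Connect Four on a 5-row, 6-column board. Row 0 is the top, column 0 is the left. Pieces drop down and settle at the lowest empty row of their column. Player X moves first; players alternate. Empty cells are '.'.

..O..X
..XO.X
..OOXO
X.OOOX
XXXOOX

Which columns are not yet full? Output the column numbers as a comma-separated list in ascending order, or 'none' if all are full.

col 0: top cell = '.' → open
col 1: top cell = '.' → open
col 2: top cell = 'O' → FULL
col 3: top cell = '.' → open
col 4: top cell = '.' → open
col 5: top cell = 'X' → FULL

Answer: 0,1,3,4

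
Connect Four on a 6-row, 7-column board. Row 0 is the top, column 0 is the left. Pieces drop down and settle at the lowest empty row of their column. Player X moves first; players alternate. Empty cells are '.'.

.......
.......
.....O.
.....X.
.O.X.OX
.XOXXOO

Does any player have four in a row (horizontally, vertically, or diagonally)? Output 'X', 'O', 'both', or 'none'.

none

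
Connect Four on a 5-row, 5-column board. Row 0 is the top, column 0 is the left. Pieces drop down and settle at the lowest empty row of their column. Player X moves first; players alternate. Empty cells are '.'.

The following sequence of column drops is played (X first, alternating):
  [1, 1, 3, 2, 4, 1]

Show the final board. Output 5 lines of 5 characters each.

Move 1: X drops in col 1, lands at row 4
Move 2: O drops in col 1, lands at row 3
Move 3: X drops in col 3, lands at row 4
Move 4: O drops in col 2, lands at row 4
Move 5: X drops in col 4, lands at row 4
Move 6: O drops in col 1, lands at row 2

Answer: .....
.....
.O...
.O...
.XOXX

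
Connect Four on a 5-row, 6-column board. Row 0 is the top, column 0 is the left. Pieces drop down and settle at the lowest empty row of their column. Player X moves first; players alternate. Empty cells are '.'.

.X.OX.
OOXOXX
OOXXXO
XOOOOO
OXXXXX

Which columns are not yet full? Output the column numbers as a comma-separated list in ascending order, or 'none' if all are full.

Answer: 0,2,5

Derivation:
col 0: top cell = '.' → open
col 1: top cell = 'X' → FULL
col 2: top cell = '.' → open
col 3: top cell = 'O' → FULL
col 4: top cell = 'X' → FULL
col 5: top cell = '.' → open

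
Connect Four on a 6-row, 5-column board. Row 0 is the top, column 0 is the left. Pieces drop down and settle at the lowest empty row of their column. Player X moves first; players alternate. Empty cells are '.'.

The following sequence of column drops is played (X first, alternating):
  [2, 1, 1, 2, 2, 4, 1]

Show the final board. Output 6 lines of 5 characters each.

Answer: .....
.....
.....
.XX..
.XO..
.OX.O

Derivation:
Move 1: X drops in col 2, lands at row 5
Move 2: O drops in col 1, lands at row 5
Move 3: X drops in col 1, lands at row 4
Move 4: O drops in col 2, lands at row 4
Move 5: X drops in col 2, lands at row 3
Move 6: O drops in col 4, lands at row 5
Move 7: X drops in col 1, lands at row 3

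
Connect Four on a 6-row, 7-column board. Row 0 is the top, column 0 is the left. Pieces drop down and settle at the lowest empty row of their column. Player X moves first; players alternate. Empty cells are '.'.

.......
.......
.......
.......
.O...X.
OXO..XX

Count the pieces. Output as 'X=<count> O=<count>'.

X=4 O=3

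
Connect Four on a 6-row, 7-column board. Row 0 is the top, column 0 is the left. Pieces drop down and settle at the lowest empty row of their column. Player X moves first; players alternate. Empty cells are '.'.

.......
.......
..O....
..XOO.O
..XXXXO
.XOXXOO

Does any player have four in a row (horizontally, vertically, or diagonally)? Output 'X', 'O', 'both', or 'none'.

X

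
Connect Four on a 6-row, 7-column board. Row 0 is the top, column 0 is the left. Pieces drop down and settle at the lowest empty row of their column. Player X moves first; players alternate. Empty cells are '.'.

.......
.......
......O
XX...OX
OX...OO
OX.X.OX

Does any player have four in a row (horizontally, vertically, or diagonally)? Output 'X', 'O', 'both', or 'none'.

none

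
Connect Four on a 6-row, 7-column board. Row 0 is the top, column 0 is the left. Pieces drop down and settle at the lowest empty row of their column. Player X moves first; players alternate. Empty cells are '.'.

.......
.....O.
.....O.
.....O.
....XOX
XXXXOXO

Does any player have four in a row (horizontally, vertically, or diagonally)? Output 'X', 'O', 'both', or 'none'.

both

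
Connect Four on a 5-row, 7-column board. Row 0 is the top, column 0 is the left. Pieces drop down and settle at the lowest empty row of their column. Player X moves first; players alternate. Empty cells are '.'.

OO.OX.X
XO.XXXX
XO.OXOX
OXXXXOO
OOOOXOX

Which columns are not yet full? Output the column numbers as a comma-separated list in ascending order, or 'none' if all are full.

col 0: top cell = 'O' → FULL
col 1: top cell = 'O' → FULL
col 2: top cell = '.' → open
col 3: top cell = 'O' → FULL
col 4: top cell = 'X' → FULL
col 5: top cell = '.' → open
col 6: top cell = 'X' → FULL

Answer: 2,5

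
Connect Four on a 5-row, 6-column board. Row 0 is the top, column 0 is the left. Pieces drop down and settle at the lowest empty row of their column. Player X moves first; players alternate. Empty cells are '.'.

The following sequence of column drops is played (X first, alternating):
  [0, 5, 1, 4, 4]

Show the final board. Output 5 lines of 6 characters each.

Answer: ......
......
......
....X.
XX..OO

Derivation:
Move 1: X drops in col 0, lands at row 4
Move 2: O drops in col 5, lands at row 4
Move 3: X drops in col 1, lands at row 4
Move 4: O drops in col 4, lands at row 4
Move 5: X drops in col 4, lands at row 3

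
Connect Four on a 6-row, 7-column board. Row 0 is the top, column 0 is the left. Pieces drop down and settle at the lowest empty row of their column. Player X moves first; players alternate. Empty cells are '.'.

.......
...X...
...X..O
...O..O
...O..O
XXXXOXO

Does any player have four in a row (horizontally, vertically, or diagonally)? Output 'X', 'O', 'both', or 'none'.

both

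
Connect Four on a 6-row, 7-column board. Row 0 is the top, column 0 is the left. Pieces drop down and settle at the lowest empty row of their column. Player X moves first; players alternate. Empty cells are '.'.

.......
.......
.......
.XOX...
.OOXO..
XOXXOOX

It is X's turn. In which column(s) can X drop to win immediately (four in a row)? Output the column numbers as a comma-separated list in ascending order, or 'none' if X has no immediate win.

Answer: 3

Derivation:
col 0: drop X → no win
col 1: drop X → no win
col 2: drop X → no win
col 3: drop X → WIN!
col 4: drop X → no win
col 5: drop X → no win
col 6: drop X → no win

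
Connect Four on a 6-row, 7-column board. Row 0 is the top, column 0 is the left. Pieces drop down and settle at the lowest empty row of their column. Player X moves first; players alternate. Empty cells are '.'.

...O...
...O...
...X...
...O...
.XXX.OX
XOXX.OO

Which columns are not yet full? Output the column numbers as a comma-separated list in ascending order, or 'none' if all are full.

Answer: 0,1,2,4,5,6

Derivation:
col 0: top cell = '.' → open
col 1: top cell = '.' → open
col 2: top cell = '.' → open
col 3: top cell = 'O' → FULL
col 4: top cell = '.' → open
col 5: top cell = '.' → open
col 6: top cell = '.' → open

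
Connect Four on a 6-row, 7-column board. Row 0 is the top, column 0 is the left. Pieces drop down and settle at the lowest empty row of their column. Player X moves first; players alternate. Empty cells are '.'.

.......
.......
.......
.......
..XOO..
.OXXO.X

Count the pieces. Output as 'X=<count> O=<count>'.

X=4 O=4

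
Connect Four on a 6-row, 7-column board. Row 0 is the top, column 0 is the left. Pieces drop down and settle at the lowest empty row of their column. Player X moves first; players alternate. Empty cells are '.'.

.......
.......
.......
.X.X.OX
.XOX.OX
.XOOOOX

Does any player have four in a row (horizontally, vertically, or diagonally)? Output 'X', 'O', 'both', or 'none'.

O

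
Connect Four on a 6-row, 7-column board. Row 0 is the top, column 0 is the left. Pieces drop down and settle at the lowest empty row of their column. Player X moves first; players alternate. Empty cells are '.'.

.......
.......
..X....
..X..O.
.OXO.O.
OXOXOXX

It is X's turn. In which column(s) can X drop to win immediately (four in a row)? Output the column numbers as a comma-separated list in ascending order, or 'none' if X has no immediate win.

col 0: drop X → no win
col 1: drop X → no win
col 2: drop X → WIN!
col 3: drop X → no win
col 4: drop X → no win
col 5: drop X → no win
col 6: drop X → no win

Answer: 2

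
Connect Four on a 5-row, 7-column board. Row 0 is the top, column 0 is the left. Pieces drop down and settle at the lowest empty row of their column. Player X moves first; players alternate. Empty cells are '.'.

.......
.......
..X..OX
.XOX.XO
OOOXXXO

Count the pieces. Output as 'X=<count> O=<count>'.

X=8 O=7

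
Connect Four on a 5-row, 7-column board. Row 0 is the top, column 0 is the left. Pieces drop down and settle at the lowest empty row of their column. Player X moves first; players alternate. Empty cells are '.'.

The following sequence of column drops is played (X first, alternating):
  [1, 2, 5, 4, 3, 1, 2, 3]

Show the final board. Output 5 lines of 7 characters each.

Move 1: X drops in col 1, lands at row 4
Move 2: O drops in col 2, lands at row 4
Move 3: X drops in col 5, lands at row 4
Move 4: O drops in col 4, lands at row 4
Move 5: X drops in col 3, lands at row 4
Move 6: O drops in col 1, lands at row 3
Move 7: X drops in col 2, lands at row 3
Move 8: O drops in col 3, lands at row 3

Answer: .......
.......
.......
.OXO...
.XOXOX.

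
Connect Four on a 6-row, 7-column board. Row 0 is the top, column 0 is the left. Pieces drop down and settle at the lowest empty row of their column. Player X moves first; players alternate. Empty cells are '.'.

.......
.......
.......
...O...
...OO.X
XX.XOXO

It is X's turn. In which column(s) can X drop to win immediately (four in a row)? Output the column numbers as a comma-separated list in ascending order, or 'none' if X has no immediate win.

Answer: 2

Derivation:
col 0: drop X → no win
col 1: drop X → no win
col 2: drop X → WIN!
col 3: drop X → no win
col 4: drop X → no win
col 5: drop X → no win
col 6: drop X → no win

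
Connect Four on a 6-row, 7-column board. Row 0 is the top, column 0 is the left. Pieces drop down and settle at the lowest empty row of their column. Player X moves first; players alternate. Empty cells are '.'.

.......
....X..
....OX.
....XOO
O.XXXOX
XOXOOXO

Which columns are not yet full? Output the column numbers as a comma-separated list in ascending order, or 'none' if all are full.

col 0: top cell = '.' → open
col 1: top cell = '.' → open
col 2: top cell = '.' → open
col 3: top cell = '.' → open
col 4: top cell = '.' → open
col 5: top cell = '.' → open
col 6: top cell = '.' → open

Answer: 0,1,2,3,4,5,6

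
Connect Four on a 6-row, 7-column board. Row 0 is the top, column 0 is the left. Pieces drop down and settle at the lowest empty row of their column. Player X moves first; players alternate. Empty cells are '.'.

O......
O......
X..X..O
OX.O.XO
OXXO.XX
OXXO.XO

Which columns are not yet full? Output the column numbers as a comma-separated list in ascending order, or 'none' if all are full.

col 0: top cell = 'O' → FULL
col 1: top cell = '.' → open
col 2: top cell = '.' → open
col 3: top cell = '.' → open
col 4: top cell = '.' → open
col 5: top cell = '.' → open
col 6: top cell = '.' → open

Answer: 1,2,3,4,5,6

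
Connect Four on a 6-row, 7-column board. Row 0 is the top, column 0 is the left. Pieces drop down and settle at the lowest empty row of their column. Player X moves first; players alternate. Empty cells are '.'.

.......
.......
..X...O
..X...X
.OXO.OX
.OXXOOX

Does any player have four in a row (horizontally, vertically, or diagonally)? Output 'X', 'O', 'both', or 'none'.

X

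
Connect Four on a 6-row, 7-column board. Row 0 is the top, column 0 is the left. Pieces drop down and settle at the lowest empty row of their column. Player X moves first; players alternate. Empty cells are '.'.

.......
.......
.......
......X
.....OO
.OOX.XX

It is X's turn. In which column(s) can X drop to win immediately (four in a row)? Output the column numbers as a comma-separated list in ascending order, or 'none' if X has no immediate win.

col 0: drop X → no win
col 1: drop X → no win
col 2: drop X → no win
col 3: drop X → no win
col 4: drop X → WIN!
col 5: drop X → no win
col 6: drop X → no win

Answer: 4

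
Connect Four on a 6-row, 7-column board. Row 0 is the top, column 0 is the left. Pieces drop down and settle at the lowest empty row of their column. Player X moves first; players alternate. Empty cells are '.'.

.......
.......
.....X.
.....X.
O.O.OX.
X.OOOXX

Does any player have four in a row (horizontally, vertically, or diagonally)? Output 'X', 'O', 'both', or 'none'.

X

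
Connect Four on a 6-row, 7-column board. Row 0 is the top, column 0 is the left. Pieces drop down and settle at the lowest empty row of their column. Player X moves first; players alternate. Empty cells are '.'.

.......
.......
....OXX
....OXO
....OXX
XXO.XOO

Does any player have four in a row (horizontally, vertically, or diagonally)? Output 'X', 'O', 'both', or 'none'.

none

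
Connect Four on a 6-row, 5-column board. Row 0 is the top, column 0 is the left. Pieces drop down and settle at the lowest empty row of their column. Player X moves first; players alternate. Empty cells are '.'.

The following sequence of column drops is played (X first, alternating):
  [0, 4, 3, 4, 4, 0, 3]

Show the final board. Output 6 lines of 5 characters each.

Move 1: X drops in col 0, lands at row 5
Move 2: O drops in col 4, lands at row 5
Move 3: X drops in col 3, lands at row 5
Move 4: O drops in col 4, lands at row 4
Move 5: X drops in col 4, lands at row 3
Move 6: O drops in col 0, lands at row 4
Move 7: X drops in col 3, lands at row 4

Answer: .....
.....
.....
....X
O..XO
X..XO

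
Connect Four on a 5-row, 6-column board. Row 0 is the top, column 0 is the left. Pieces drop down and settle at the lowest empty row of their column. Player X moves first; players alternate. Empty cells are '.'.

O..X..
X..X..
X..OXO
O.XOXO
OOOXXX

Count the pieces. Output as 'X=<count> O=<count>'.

X=10 O=9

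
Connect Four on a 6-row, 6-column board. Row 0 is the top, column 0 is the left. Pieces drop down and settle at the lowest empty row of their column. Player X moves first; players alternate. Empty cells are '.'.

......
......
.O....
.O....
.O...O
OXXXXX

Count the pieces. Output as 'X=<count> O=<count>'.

X=5 O=5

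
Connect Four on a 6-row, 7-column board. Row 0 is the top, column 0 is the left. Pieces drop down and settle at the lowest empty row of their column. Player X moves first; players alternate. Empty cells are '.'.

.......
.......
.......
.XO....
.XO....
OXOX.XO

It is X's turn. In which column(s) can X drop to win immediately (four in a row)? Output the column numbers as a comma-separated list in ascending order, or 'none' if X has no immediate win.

col 0: drop X → no win
col 1: drop X → WIN!
col 2: drop X → no win
col 3: drop X → no win
col 4: drop X → no win
col 5: drop X → no win
col 6: drop X → no win

Answer: 1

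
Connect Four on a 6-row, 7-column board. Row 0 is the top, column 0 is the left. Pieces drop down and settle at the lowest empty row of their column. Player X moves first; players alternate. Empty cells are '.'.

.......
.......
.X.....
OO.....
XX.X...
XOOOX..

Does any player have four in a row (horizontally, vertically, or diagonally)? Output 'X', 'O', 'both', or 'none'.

none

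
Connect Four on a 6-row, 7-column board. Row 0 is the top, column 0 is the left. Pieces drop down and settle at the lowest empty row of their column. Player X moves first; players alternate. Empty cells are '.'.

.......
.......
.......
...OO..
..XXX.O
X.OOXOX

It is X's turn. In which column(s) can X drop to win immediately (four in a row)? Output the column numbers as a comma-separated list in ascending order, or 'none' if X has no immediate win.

Answer: 5

Derivation:
col 0: drop X → no win
col 1: drop X → no win
col 2: drop X → no win
col 3: drop X → no win
col 4: drop X → no win
col 5: drop X → WIN!
col 6: drop X → no win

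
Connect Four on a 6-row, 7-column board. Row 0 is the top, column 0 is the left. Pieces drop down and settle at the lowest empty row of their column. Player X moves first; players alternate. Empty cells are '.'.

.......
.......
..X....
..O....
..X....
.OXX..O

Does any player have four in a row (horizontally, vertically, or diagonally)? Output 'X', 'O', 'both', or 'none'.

none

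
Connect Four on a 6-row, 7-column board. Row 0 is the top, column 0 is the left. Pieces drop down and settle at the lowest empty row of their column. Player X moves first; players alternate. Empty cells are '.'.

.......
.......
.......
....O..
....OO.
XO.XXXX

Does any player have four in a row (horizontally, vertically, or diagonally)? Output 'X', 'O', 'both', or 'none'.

X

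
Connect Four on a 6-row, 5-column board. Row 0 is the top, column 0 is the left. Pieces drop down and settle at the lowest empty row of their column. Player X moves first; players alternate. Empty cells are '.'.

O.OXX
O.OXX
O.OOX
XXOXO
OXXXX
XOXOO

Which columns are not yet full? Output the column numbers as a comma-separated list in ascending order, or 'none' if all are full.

Answer: 1

Derivation:
col 0: top cell = 'O' → FULL
col 1: top cell = '.' → open
col 2: top cell = 'O' → FULL
col 3: top cell = 'X' → FULL
col 4: top cell = 'X' → FULL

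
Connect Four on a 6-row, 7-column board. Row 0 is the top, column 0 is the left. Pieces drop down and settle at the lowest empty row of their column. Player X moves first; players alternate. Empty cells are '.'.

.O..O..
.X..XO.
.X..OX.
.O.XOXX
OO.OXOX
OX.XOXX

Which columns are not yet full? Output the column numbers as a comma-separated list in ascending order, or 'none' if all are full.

col 0: top cell = '.' → open
col 1: top cell = 'O' → FULL
col 2: top cell = '.' → open
col 3: top cell = '.' → open
col 4: top cell = 'O' → FULL
col 5: top cell = '.' → open
col 6: top cell = '.' → open

Answer: 0,2,3,5,6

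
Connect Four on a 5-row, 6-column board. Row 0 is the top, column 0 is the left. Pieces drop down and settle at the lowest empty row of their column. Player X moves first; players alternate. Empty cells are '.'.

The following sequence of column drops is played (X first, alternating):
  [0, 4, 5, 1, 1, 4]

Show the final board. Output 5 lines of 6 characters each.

Answer: ......
......
......
.X..O.
XO..OX

Derivation:
Move 1: X drops in col 0, lands at row 4
Move 2: O drops in col 4, lands at row 4
Move 3: X drops in col 5, lands at row 4
Move 4: O drops in col 1, lands at row 4
Move 5: X drops in col 1, lands at row 3
Move 6: O drops in col 4, lands at row 3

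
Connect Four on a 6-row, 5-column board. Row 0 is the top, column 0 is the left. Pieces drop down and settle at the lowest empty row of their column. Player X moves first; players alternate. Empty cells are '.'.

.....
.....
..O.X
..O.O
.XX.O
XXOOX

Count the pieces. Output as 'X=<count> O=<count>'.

X=6 O=6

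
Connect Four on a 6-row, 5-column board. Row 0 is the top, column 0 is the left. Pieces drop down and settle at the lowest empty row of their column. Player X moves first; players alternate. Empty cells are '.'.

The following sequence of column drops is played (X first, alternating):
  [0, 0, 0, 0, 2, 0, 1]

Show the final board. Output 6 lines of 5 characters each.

Move 1: X drops in col 0, lands at row 5
Move 2: O drops in col 0, lands at row 4
Move 3: X drops in col 0, lands at row 3
Move 4: O drops in col 0, lands at row 2
Move 5: X drops in col 2, lands at row 5
Move 6: O drops in col 0, lands at row 1
Move 7: X drops in col 1, lands at row 5

Answer: .....
O....
O....
X....
O....
XXX..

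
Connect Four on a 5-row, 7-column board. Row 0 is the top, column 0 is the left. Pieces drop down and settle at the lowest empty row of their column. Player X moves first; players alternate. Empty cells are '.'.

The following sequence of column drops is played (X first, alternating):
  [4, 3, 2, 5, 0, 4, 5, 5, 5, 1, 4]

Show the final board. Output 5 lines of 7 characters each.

Answer: .......
.....X.
....XO.
....OX.
XOXOXO.

Derivation:
Move 1: X drops in col 4, lands at row 4
Move 2: O drops in col 3, lands at row 4
Move 3: X drops in col 2, lands at row 4
Move 4: O drops in col 5, lands at row 4
Move 5: X drops in col 0, lands at row 4
Move 6: O drops in col 4, lands at row 3
Move 7: X drops in col 5, lands at row 3
Move 8: O drops in col 5, lands at row 2
Move 9: X drops in col 5, lands at row 1
Move 10: O drops in col 1, lands at row 4
Move 11: X drops in col 4, lands at row 2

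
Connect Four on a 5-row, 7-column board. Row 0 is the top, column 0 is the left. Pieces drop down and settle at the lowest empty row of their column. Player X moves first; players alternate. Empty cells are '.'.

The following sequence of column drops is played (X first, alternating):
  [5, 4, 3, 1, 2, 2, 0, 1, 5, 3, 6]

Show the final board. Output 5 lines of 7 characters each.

Move 1: X drops in col 5, lands at row 4
Move 2: O drops in col 4, lands at row 4
Move 3: X drops in col 3, lands at row 4
Move 4: O drops in col 1, lands at row 4
Move 5: X drops in col 2, lands at row 4
Move 6: O drops in col 2, lands at row 3
Move 7: X drops in col 0, lands at row 4
Move 8: O drops in col 1, lands at row 3
Move 9: X drops in col 5, lands at row 3
Move 10: O drops in col 3, lands at row 3
Move 11: X drops in col 6, lands at row 4

Answer: .......
.......
.......
.OOO.X.
XOXXOXX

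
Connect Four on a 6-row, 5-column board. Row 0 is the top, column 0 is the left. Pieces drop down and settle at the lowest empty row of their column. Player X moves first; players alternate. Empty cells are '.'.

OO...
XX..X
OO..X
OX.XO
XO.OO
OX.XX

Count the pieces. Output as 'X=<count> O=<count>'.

X=10 O=10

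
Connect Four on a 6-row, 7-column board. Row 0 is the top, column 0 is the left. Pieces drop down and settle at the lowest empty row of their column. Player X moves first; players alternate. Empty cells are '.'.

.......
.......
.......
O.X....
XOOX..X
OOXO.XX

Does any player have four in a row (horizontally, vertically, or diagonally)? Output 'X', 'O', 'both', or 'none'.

none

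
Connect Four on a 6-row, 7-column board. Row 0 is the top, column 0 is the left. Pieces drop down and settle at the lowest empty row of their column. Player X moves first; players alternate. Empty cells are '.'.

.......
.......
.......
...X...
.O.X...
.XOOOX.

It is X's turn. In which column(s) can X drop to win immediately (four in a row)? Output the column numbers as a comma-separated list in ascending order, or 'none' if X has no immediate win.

col 0: drop X → no win
col 1: drop X → no win
col 2: drop X → no win
col 3: drop X → no win
col 4: drop X → no win
col 5: drop X → no win
col 6: drop X → no win

Answer: none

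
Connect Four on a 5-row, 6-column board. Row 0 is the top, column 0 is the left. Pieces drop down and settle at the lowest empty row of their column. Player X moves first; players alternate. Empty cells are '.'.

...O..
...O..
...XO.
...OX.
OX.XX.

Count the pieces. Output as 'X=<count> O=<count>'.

X=5 O=5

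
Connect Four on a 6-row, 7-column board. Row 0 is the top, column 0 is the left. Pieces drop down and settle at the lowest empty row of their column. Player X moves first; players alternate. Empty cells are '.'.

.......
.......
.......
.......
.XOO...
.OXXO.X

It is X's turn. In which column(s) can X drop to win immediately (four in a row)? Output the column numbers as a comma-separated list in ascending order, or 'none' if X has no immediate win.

col 0: drop X → no win
col 1: drop X → no win
col 2: drop X → no win
col 3: drop X → no win
col 4: drop X → no win
col 5: drop X → no win
col 6: drop X → no win

Answer: none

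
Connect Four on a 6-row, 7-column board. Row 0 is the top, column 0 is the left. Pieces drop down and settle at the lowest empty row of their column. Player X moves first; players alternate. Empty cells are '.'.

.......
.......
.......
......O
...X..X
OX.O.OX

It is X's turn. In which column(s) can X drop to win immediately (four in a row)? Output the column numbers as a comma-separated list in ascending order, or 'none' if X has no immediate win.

Answer: none

Derivation:
col 0: drop X → no win
col 1: drop X → no win
col 2: drop X → no win
col 3: drop X → no win
col 4: drop X → no win
col 5: drop X → no win
col 6: drop X → no win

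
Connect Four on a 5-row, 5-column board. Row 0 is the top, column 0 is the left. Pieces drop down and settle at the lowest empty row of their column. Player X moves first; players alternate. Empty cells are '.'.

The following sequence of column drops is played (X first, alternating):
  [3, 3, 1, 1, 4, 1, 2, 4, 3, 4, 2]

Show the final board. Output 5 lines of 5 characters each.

Move 1: X drops in col 3, lands at row 4
Move 2: O drops in col 3, lands at row 3
Move 3: X drops in col 1, lands at row 4
Move 4: O drops in col 1, lands at row 3
Move 5: X drops in col 4, lands at row 4
Move 6: O drops in col 1, lands at row 2
Move 7: X drops in col 2, lands at row 4
Move 8: O drops in col 4, lands at row 3
Move 9: X drops in col 3, lands at row 2
Move 10: O drops in col 4, lands at row 2
Move 11: X drops in col 2, lands at row 3

Answer: .....
.....
.O.XO
.OXOO
.XXXX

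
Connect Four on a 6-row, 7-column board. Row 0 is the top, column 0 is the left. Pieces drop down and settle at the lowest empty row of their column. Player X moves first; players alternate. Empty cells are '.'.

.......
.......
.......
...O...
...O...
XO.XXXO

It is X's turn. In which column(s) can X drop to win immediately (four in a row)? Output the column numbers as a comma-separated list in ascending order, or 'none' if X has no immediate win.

Answer: 2

Derivation:
col 0: drop X → no win
col 1: drop X → no win
col 2: drop X → WIN!
col 3: drop X → no win
col 4: drop X → no win
col 5: drop X → no win
col 6: drop X → no win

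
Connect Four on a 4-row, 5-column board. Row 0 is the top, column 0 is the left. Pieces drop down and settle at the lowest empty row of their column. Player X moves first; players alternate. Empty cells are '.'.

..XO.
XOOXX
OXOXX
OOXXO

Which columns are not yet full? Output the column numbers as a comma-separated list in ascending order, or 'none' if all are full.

Answer: 0,1,4

Derivation:
col 0: top cell = '.' → open
col 1: top cell = '.' → open
col 2: top cell = 'X' → FULL
col 3: top cell = 'O' → FULL
col 4: top cell = '.' → open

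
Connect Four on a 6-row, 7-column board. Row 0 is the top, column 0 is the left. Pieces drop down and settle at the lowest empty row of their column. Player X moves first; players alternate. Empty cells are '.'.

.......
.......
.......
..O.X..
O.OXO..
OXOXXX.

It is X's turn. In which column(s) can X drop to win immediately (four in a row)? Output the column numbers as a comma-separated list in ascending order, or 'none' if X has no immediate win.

Answer: 6

Derivation:
col 0: drop X → no win
col 1: drop X → no win
col 2: drop X → no win
col 3: drop X → no win
col 4: drop X → no win
col 5: drop X → no win
col 6: drop X → WIN!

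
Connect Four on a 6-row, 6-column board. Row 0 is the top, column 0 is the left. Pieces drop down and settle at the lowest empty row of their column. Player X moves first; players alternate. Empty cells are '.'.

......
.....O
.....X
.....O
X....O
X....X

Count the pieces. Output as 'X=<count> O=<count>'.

X=4 O=3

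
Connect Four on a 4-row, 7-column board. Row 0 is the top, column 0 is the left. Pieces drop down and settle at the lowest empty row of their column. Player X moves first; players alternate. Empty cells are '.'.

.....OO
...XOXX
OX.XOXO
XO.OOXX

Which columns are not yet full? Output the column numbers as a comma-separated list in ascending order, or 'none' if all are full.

col 0: top cell = '.' → open
col 1: top cell = '.' → open
col 2: top cell = '.' → open
col 3: top cell = '.' → open
col 4: top cell = '.' → open
col 5: top cell = 'O' → FULL
col 6: top cell = 'O' → FULL

Answer: 0,1,2,3,4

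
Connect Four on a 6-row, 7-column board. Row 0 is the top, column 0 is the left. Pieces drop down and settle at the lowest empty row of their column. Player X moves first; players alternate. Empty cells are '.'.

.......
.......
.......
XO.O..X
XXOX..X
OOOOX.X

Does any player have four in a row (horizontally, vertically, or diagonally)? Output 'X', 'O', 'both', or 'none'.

O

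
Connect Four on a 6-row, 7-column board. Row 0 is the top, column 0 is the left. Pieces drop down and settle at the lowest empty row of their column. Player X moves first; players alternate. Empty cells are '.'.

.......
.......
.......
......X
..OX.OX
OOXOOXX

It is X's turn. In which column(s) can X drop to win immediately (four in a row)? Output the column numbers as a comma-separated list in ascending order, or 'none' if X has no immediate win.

Answer: 6

Derivation:
col 0: drop X → no win
col 1: drop X → no win
col 2: drop X → no win
col 3: drop X → no win
col 4: drop X → no win
col 5: drop X → no win
col 6: drop X → WIN!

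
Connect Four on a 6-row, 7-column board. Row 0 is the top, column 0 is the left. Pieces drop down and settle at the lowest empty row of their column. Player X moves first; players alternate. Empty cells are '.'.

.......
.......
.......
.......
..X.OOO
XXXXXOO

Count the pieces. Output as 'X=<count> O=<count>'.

X=6 O=5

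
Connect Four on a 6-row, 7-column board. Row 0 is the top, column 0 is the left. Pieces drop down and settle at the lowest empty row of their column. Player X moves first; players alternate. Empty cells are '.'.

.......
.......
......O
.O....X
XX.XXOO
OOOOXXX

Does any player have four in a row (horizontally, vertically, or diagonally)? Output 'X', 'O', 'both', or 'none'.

O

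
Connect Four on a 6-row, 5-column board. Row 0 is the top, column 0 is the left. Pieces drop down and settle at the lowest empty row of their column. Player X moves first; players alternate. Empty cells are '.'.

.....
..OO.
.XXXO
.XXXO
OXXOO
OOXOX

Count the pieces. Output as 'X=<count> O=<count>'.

X=10 O=10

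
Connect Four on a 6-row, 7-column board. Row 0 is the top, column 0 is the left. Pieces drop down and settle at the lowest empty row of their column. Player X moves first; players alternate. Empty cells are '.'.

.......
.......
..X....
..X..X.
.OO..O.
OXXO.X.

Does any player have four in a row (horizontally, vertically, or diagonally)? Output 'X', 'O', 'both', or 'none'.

none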